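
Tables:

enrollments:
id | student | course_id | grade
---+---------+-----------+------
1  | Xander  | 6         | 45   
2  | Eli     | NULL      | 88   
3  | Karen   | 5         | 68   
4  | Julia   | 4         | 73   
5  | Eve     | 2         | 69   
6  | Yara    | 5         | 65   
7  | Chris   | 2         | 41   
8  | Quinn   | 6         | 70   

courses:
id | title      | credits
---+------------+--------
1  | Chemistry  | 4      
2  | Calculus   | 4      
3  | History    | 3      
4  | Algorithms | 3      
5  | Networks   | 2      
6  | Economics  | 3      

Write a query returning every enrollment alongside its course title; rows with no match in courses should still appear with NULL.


LEFT JOIN keeps every row from enrollments (the left table); where course_id has no match in courses, the course columns become NULL. Walk through each enrollment:
  - enrollment 1 (Xander): course_id=6 -> matches Economics
  - enrollment 2 (Eli): course_id=NULL, no match -> kept with NULL
  - enrollment 3 (Karen): course_id=5 -> matches Networks
  - enrollment 4 (Julia): course_id=4 -> matches Algorithms
  - enrollment 5 (Eve): course_id=2 -> matches Calculus
  - enrollment 6 (Yara): course_id=5 -> matches Networks
  - enrollment 7 (Chris): course_id=2 -> matches Calculus
  - enrollment 8 (Quinn): course_id=6 -> matches Economics
All 8 rows appear; 1 has NULL course.

SQL:
SELECT a.student, b.title AS course
FROM enrollments a
LEFT JOIN courses b ON a.course_id = b.id

Result:
student | course    
--------+-----------
Xander  | Economics 
Eli     | NULL      
Karen   | Networks  
Julia   | Algorithms
Eve     | Calculus  
Yara    | Networks  
Chris   | Calculus  
Quinn   | Economics 


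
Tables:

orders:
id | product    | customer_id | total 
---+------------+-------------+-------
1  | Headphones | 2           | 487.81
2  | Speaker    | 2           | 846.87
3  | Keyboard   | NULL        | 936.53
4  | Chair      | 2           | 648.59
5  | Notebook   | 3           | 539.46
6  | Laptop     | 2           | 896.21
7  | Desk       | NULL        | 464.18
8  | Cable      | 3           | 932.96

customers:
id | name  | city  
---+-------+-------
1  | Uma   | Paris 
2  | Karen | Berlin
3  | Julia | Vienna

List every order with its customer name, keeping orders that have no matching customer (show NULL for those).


LEFT JOIN keeps every row from orders (the left table); where customer_id has no match in customers, the customer columns become NULL. Walk through each order:
  - order 1 (Headphones): customer_id=2 -> matches Karen
  - order 2 (Speaker): customer_id=2 -> matches Karen
  - order 3 (Keyboard): customer_id=NULL, no match -> kept with NULL
  - order 4 (Chair): customer_id=2 -> matches Karen
  - order 5 (Notebook): customer_id=3 -> matches Julia
  - order 6 (Laptop): customer_id=2 -> matches Karen
  - order 7 (Desk): customer_id=NULL, no match -> kept with NULL
  - order 8 (Cable): customer_id=3 -> matches Julia
All 8 rows appear; 2 have NULL customer.

SQL:
SELECT a.product, b.name AS customer
FROM orders a
LEFT JOIN customers b ON a.customer_id = b.id

Result:
product    | customer
-----------+---------
Headphones | Karen   
Speaker    | Karen   
Keyboard   | NULL    
Chair      | Karen   
Notebook   | Julia   
Laptop     | Karen   
Desk       | NULL    
Cable      | Julia   


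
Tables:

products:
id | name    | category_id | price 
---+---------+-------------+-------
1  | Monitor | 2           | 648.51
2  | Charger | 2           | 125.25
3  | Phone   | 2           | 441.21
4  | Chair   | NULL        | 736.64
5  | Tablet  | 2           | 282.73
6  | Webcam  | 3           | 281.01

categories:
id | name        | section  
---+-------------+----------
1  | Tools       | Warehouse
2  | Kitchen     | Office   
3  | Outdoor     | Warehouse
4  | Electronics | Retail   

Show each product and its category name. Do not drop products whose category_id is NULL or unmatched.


LEFT JOIN keeps every row from products (the left table); where category_id has no match in categories, the category columns become NULL. Walk through each product:
  - product 1 (Monitor): category_id=2 -> matches Kitchen
  - product 2 (Charger): category_id=2 -> matches Kitchen
  - product 3 (Phone): category_id=2 -> matches Kitchen
  - product 4 (Chair): category_id=NULL, no match -> kept with NULL
  - product 5 (Tablet): category_id=2 -> matches Kitchen
  - product 6 (Webcam): category_id=3 -> matches Outdoor
All 6 rows appear; 1 has NULL category.

SQL:
SELECT a.name, b.name AS category
FROM products a
LEFT JOIN categories b ON a.category_id = b.id

Result:
name    | category
--------+---------
Monitor | Kitchen 
Charger | Kitchen 
Phone   | Kitchen 
Chair   | NULL    
Tablet  | Kitchen 
Webcam  | Outdoor 


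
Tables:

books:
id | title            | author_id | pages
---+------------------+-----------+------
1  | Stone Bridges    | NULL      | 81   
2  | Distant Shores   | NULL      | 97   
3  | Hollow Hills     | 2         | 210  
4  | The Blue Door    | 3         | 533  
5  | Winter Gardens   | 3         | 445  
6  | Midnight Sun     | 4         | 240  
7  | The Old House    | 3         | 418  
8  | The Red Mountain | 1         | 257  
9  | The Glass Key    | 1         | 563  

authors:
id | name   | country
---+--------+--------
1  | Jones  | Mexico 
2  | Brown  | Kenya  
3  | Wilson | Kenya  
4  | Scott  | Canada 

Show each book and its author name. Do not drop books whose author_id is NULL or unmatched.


LEFT JOIN keeps every row from books (the left table); where author_id has no match in authors, the author columns become NULL. Walk through each book:
  - book 1 (Stone Bridges): author_id=NULL, no match -> kept with NULL
  - book 2 (Distant Shores): author_id=NULL, no match -> kept with NULL
  - book 3 (Hollow Hills): author_id=2 -> matches Brown
  - book 4 (The Blue Door): author_id=3 -> matches Wilson
  - book 5 (Winter Gardens): author_id=3 -> matches Wilson
  - book 6 (Midnight Sun): author_id=4 -> matches Scott
  - book 7 (The Old House): author_id=3 -> matches Wilson
  - book 8 (The Red Mountain): author_id=1 -> matches Jones
  - book 9 (The Glass Key): author_id=1 -> matches Jones
All 9 rows appear; 2 have NULL author.

SQL:
SELECT a.title, b.name AS author
FROM books a
LEFT JOIN authors b ON a.author_id = b.id

Result:
title            | author
-----------------+-------
Stone Bridges    | NULL  
Distant Shores   | NULL  
Hollow Hills     | Brown 
The Blue Door    | Wilson
Winter Gardens   | Wilson
Midnight Sun     | Scott 
The Old House    | Wilson
The Red Mountain | Jones 
The Glass Key    | Jones 


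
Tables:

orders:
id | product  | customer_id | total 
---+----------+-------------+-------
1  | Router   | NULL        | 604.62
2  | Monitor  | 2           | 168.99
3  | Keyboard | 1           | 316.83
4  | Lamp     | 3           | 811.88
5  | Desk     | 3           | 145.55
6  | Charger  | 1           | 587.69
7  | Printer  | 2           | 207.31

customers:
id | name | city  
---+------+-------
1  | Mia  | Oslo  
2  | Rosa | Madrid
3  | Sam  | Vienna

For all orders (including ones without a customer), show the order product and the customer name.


LEFT JOIN keeps every row from orders (the left table); where customer_id has no match in customers, the customer columns become NULL. Walk through each order:
  - order 1 (Router): customer_id=NULL, no match -> kept with NULL
  - order 2 (Monitor): customer_id=2 -> matches Rosa
  - order 3 (Keyboard): customer_id=1 -> matches Mia
  - order 4 (Lamp): customer_id=3 -> matches Sam
  - order 5 (Desk): customer_id=3 -> matches Sam
  - order 6 (Charger): customer_id=1 -> matches Mia
  - order 7 (Printer): customer_id=2 -> matches Rosa
All 7 rows appear; 1 has NULL customer.

SQL:
SELECT a.product, b.name AS customer
FROM orders a
LEFT JOIN customers b ON a.customer_id = b.id

Result:
product  | customer
---------+---------
Router   | NULL    
Monitor  | Rosa    
Keyboard | Mia     
Lamp     | Sam     
Desk     | Sam     
Charger  | Mia     
Printer  | Rosa    


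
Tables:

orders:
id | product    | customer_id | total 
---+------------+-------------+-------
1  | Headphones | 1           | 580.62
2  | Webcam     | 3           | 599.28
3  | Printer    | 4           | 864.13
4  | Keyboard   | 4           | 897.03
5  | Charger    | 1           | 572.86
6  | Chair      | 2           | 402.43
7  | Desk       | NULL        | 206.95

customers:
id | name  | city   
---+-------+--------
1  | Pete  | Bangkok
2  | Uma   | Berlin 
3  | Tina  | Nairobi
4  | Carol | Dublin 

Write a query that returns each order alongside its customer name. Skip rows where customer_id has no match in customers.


INNER JOIN keeps only orders rows whose customer_id matches an id in customers. Walk through each order:
  - order 1 (Headphones): customer_id=1 -> matches Pete
  - order 2 (Webcam): customer_id=3 -> matches Tina
  - order 3 (Printer): customer_id=4 -> matches Carol
  - order 4 (Keyboard): customer_id=4 -> matches Carol
  - order 5 (Charger): customer_id=1 -> matches Pete
  - order 6 (Chair): customer_id=2 -> matches Uma
  - order 7 (Desk): customer_id=NULL, no match -> dropped
So 1 of 7 rows is dropped.

SQL:
SELECT a.product, b.name AS customer
FROM orders a
INNER JOIN customers b ON a.customer_id = b.id

Result:
product    | customer
-----------+---------
Headphones | Pete    
Webcam     | Tina    
Printer    | Carol   
Keyboard   | Carol   
Charger    | Pete    
Chair      | Uma     


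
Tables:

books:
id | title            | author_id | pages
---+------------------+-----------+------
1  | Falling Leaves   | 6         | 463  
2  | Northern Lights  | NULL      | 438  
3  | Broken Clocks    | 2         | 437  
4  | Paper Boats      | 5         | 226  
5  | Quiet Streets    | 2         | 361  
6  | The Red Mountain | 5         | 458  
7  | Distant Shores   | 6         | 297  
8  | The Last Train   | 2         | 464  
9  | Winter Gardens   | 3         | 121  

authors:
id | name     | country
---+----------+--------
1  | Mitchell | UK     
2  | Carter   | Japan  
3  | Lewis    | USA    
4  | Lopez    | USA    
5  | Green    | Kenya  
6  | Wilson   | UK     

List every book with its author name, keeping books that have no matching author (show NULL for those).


LEFT JOIN keeps every row from books (the left table); where author_id has no match in authors, the author columns become NULL. Walk through each book:
  - book 1 (Falling Leaves): author_id=6 -> matches Wilson
  - book 2 (Northern Lights): author_id=NULL, no match -> kept with NULL
  - book 3 (Broken Clocks): author_id=2 -> matches Carter
  - book 4 (Paper Boats): author_id=5 -> matches Green
  - book 5 (Quiet Streets): author_id=2 -> matches Carter
  - book 6 (The Red Mountain): author_id=5 -> matches Green
  - book 7 (Distant Shores): author_id=6 -> matches Wilson
  - book 8 (The Last Train): author_id=2 -> matches Carter
  - book 9 (Winter Gardens): author_id=3 -> matches Lewis
All 9 rows appear; 1 has NULL author.

SQL:
SELECT a.title, b.name AS author
FROM books a
LEFT JOIN authors b ON a.author_id = b.id

Result:
title            | author
-----------------+-------
Falling Leaves   | Wilson
Northern Lights  | NULL  
Broken Clocks    | Carter
Paper Boats      | Green 
Quiet Streets    | Carter
The Red Mountain | Green 
Distant Shores   | Wilson
The Last Train   | Carter
Winter Gardens   | Lewis 


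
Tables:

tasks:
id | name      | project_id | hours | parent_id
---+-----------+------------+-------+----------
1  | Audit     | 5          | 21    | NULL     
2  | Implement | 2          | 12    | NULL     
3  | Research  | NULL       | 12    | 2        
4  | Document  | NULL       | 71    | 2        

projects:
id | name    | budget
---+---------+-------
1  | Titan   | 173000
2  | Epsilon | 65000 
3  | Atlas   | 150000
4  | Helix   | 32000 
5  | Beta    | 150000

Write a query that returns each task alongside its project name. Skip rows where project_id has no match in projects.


INNER JOIN keeps only tasks rows whose project_id matches an id in projects. Walk through each task:
  - task 1 (Audit): project_id=5 -> matches Beta
  - task 2 (Implement): project_id=2 -> matches Epsilon
  - task 3 (Research): project_id=NULL, no match -> dropped
  - task 4 (Document): project_id=NULL, no match -> dropped
So 2 of 4 rows are dropped.

SQL:
SELECT a.name, b.name AS project
FROM tasks a
INNER JOIN projects b ON a.project_id = b.id

Result:
name      | project
----------+--------
Audit     | Beta   
Implement | Epsilon


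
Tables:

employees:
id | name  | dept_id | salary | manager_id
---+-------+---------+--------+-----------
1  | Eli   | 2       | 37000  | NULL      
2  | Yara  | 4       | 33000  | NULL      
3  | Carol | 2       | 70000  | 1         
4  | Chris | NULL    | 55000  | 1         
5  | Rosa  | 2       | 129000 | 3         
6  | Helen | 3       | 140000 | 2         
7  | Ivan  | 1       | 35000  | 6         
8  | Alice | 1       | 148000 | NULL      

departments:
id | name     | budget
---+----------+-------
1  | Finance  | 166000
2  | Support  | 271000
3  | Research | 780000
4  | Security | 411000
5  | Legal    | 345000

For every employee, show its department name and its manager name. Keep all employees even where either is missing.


Two LEFT JOINs from the same base table employees: one to departments via dept_id, one to employees itself via manager_id. Both are LEFT so every employee is preserved.
Match against departments:
  - employee 1 (Eli): dept_id=2 -> matches Support
  - employee 2 (Yara): dept_id=4 -> matches Security
  - employee 3 (Carol): dept_id=2 -> matches Support
  - employee 4 (Chris): dept_id=NULL, no match -> kept with NULL
  - employee 5 (Rosa): dept_id=2 -> matches Support
  - employee 6 (Helen): dept_id=3 -> matches Research
  - employee 7 (Ivan): dept_id=1 -> matches Finance
  - employee 8 (Alice): dept_id=1 -> matches Finance
Match against employees (self):
  - employee 1 (Eli): manager_id=NULL -> NULL
  - employee 2 (Yara): manager_id=NULL -> NULL
  - employee 3 (Carol): manager_id=1 -> Eli
  - employee 4 (Chris): manager_id=1 -> Eli
  - employee 5 (Rosa): manager_id=3 -> Carol
  - employee 6 (Helen): manager_id=2 -> Yara
  - employee 7 (Ivan): manager_id=6 -> Helen
  - employee 8 (Alice): manager_id=NULL -> NULL

SQL:
SELECT a.name, b.name AS department, c.name AS manager
FROM employees a
LEFT JOIN departments b ON a.dept_id = b.id
LEFT JOIN employees c ON a.manager_id = c.id

Result:
name  | department | manager
------+------------+--------
Eli   | Support    | NULL   
Yara  | Security   | NULL   
Carol | Support    | Eli    
Chris | NULL       | Eli    
Rosa  | Support    | Carol  
Helen | Research   | Yara   
Ivan  | Finance    | Helen  
Alice | Finance    | NULL   


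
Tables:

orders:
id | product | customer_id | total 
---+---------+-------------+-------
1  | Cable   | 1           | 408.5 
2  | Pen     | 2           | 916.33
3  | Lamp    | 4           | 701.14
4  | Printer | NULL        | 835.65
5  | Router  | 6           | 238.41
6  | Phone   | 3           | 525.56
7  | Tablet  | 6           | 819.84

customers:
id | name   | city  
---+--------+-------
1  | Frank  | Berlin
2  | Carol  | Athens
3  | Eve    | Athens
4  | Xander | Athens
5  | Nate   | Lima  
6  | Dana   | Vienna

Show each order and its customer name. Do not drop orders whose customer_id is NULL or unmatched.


LEFT JOIN keeps every row from orders (the left table); where customer_id has no match in customers, the customer columns become NULL. Walk through each order:
  - order 1 (Cable): customer_id=1 -> matches Frank
  - order 2 (Pen): customer_id=2 -> matches Carol
  - order 3 (Lamp): customer_id=4 -> matches Xander
  - order 4 (Printer): customer_id=NULL, no match -> kept with NULL
  - order 5 (Router): customer_id=6 -> matches Dana
  - order 6 (Phone): customer_id=3 -> matches Eve
  - order 7 (Tablet): customer_id=6 -> matches Dana
All 7 rows appear; 1 has NULL customer.

SQL:
SELECT a.product, b.name AS customer
FROM orders a
LEFT JOIN customers b ON a.customer_id = b.id

Result:
product | customer
--------+---------
Cable   | Frank   
Pen     | Carol   
Lamp    | Xander  
Printer | NULL    
Router  | Dana    
Phone   | Eve     
Tablet  | Dana    


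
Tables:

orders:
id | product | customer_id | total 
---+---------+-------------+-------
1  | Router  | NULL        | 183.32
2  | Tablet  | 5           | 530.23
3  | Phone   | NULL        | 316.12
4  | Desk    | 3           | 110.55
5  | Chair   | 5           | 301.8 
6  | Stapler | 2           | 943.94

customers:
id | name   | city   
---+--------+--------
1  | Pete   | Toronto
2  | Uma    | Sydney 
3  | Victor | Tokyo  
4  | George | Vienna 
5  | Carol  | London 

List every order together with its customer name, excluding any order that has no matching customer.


INNER JOIN keeps only orders rows whose customer_id matches an id in customers. Walk through each order:
  - order 1 (Router): customer_id=NULL, no match -> dropped
  - order 2 (Tablet): customer_id=5 -> matches Carol
  - order 3 (Phone): customer_id=NULL, no match -> dropped
  - order 4 (Desk): customer_id=3 -> matches Victor
  - order 5 (Chair): customer_id=5 -> matches Carol
  - order 6 (Stapler): customer_id=2 -> matches Uma
So 2 of 6 rows are dropped.

SQL:
SELECT a.product, b.name AS customer
FROM orders a
INNER JOIN customers b ON a.customer_id = b.id

Result:
product | customer
--------+---------
Tablet  | Carol   
Desk    | Victor  
Chair   | Carol   
Stapler | Uma     


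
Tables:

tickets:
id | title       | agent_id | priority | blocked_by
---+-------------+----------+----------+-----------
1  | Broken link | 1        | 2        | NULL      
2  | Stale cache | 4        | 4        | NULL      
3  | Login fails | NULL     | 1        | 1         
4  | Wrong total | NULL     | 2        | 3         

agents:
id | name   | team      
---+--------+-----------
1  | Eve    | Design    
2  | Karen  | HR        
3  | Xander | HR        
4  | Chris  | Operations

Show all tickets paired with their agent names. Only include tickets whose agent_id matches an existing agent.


INNER JOIN keeps only tickets rows whose agent_id matches an id in agents. Walk through each ticket:
  - ticket 1 (Broken link): agent_id=1 -> matches Eve
  - ticket 2 (Stale cache): agent_id=4 -> matches Chris
  - ticket 3 (Login fails): agent_id=NULL, no match -> dropped
  - ticket 4 (Wrong total): agent_id=NULL, no match -> dropped
So 2 of 4 rows are dropped.

SQL:
SELECT a.title, b.name AS agent
FROM tickets a
INNER JOIN agents b ON a.agent_id = b.id

Result:
title       | agent
------------+------
Broken link | Eve  
Stale cache | Chris


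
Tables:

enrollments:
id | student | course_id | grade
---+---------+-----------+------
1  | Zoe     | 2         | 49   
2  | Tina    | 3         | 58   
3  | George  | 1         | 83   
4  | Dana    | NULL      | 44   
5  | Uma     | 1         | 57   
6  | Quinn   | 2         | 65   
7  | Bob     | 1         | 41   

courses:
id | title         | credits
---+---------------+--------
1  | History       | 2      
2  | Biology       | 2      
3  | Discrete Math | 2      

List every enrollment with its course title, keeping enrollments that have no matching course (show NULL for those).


LEFT JOIN keeps every row from enrollments (the left table); where course_id has no match in courses, the course columns become NULL. Walk through each enrollment:
  - enrollment 1 (Zoe): course_id=2 -> matches Biology
  - enrollment 2 (Tina): course_id=3 -> matches Discrete Math
  - enrollment 3 (George): course_id=1 -> matches History
  - enrollment 4 (Dana): course_id=NULL, no match -> kept with NULL
  - enrollment 5 (Uma): course_id=1 -> matches History
  - enrollment 6 (Quinn): course_id=2 -> matches Biology
  - enrollment 7 (Bob): course_id=1 -> matches History
All 7 rows appear; 1 has NULL course.

SQL:
SELECT a.student, b.title AS course
FROM enrollments a
LEFT JOIN courses b ON a.course_id = b.id

Result:
student | course       
--------+--------------
Zoe     | Biology      
Tina    | Discrete Math
George  | History      
Dana    | NULL         
Uma     | History      
Quinn   | Biology      
Bob     | History      


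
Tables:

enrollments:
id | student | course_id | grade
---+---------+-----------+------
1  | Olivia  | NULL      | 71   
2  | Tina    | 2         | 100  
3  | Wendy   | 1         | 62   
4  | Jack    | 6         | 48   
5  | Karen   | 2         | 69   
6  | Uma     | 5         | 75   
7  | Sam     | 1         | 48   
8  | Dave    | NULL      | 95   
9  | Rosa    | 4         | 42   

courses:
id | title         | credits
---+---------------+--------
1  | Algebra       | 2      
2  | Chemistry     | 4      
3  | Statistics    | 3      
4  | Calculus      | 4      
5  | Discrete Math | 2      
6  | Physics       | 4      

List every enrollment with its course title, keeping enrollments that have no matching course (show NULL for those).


LEFT JOIN keeps every row from enrollments (the left table); where course_id has no match in courses, the course columns become NULL. Walk through each enrollment:
  - enrollment 1 (Olivia): course_id=NULL, no match -> kept with NULL
  - enrollment 2 (Tina): course_id=2 -> matches Chemistry
  - enrollment 3 (Wendy): course_id=1 -> matches Algebra
  - enrollment 4 (Jack): course_id=6 -> matches Physics
  - enrollment 5 (Karen): course_id=2 -> matches Chemistry
  - enrollment 6 (Uma): course_id=5 -> matches Discrete Math
  - enrollment 7 (Sam): course_id=1 -> matches Algebra
  - enrollment 8 (Dave): course_id=NULL, no match -> kept with NULL
  - enrollment 9 (Rosa): course_id=4 -> matches Calculus
All 9 rows appear; 2 have NULL course.

SQL:
SELECT a.student, b.title AS course
FROM enrollments a
LEFT JOIN courses b ON a.course_id = b.id

Result:
student | course       
--------+--------------
Olivia  | NULL         
Tina    | Chemistry    
Wendy   | Algebra      
Jack    | Physics      
Karen   | Chemistry    
Uma     | Discrete Math
Sam     | Algebra      
Dave    | NULL         
Rosa    | Calculus     


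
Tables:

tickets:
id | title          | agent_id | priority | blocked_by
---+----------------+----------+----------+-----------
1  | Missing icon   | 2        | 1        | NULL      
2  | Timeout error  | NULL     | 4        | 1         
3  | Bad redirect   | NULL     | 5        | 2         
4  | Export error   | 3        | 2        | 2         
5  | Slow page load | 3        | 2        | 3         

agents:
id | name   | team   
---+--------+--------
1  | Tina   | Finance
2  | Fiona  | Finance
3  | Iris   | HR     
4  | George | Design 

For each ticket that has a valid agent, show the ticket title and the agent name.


INNER JOIN keeps only tickets rows whose agent_id matches an id in agents. Walk through each ticket:
  - ticket 1 (Missing icon): agent_id=2 -> matches Fiona
  - ticket 2 (Timeout error): agent_id=NULL, no match -> dropped
  - ticket 3 (Bad redirect): agent_id=NULL, no match -> dropped
  - ticket 4 (Export error): agent_id=3 -> matches Iris
  - ticket 5 (Slow page load): agent_id=3 -> matches Iris
So 2 of 5 rows are dropped.

SQL:
SELECT a.title, b.name AS agent
FROM tickets a
INNER JOIN agents b ON a.agent_id = b.id

Result:
title          | agent
---------------+------
Missing icon   | Fiona
Export error   | Iris 
Slow page load | Iris 


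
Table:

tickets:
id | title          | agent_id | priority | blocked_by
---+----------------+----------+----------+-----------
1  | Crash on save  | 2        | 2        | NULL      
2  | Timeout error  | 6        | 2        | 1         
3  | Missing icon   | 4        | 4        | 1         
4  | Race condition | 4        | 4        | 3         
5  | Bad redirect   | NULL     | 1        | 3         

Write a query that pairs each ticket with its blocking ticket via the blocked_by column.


This is a self-join: tickets is joined to a second copy of itself, matching each row's blocked_by to another row's id. Use LEFT JOIN so rows with blocked_by=NULL are kept.
  - ticket 1 (Crash on save): blocked_by=NULL -> NULL
  - ticket 2 (Timeout error): blocked_by=1 -> Crash on save
  - ticket 3 (Missing icon): blocked_by=1 -> Crash on save
  - ticket 4 (Race condition): blocked_by=3 -> Missing icon
  - ticket 5 (Bad redirect): blocked_by=3 -> Missing icon

SQL:
SELECT a.title AS item, b.title AS blocked_by
FROM tickets a
LEFT JOIN tickets b ON a.blocked_by = b.id

Result:
item           | blocked_by   
---------------+--------------
Crash on save  | NULL         
Timeout error  | Crash on save
Missing icon   | Crash on save
Race condition | Missing icon 
Bad redirect   | Missing icon 


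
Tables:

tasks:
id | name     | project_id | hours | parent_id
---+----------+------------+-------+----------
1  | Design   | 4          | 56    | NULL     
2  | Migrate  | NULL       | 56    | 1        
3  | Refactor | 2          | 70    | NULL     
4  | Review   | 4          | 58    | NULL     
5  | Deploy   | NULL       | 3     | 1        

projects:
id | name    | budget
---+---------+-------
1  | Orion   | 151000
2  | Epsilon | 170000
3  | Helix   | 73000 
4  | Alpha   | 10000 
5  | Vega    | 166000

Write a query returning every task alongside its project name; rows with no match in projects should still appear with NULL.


LEFT JOIN keeps every row from tasks (the left table); where project_id has no match in projects, the project columns become NULL. Walk through each task:
  - task 1 (Design): project_id=4 -> matches Alpha
  - task 2 (Migrate): project_id=NULL, no match -> kept with NULL
  - task 3 (Refactor): project_id=2 -> matches Epsilon
  - task 4 (Review): project_id=4 -> matches Alpha
  - task 5 (Deploy): project_id=NULL, no match -> kept with NULL
All 5 rows appear; 2 have NULL project.

SQL:
SELECT a.name, b.name AS project
FROM tasks a
LEFT JOIN projects b ON a.project_id = b.id

Result:
name     | project
---------+--------
Design   | Alpha  
Migrate  | NULL   
Refactor | Epsilon
Review   | Alpha  
Deploy   | NULL   


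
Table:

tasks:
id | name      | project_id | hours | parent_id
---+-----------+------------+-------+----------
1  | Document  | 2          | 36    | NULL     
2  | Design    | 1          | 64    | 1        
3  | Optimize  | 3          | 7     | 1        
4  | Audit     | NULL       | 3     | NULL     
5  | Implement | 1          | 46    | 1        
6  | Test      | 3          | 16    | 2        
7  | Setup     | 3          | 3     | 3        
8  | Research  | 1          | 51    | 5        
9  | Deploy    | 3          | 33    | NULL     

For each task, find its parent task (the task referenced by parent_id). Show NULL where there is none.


This is a self-join: tasks is joined to a second copy of itself, matching each row's parent_id to another row's id. Use LEFT JOIN so rows with parent_id=NULL are kept.
  - task 1 (Document): parent_id=NULL -> NULL
  - task 2 (Design): parent_id=1 -> Document
  - task 3 (Optimize): parent_id=1 -> Document
  - task 4 (Audit): parent_id=NULL -> NULL
  - task 5 (Implement): parent_id=1 -> Document
  - task 6 (Test): parent_id=2 -> Design
  - task 7 (Setup): parent_id=3 -> Optimize
  - task 8 (Research): parent_id=5 -> Implement
  - task 9 (Deploy): parent_id=NULL -> NULL

SQL:
SELECT a.name AS item, b.name AS parent
FROM tasks a
LEFT JOIN tasks b ON a.parent_id = b.id

Result:
item      | parent   
----------+----------
Document  | NULL     
Design    | Document 
Optimize  | Document 
Audit     | NULL     
Implement | Document 
Test      | Design   
Setup     | Optimize 
Research  | Implement
Deploy    | NULL     


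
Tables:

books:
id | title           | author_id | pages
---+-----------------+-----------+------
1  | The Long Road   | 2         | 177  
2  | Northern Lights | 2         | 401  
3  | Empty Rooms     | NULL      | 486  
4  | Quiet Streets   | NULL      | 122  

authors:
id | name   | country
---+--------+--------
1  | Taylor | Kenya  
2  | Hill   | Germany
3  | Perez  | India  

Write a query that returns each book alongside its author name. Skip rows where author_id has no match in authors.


INNER JOIN keeps only books rows whose author_id matches an id in authors. Walk through each book:
  - book 1 (The Long Road): author_id=2 -> matches Hill
  - book 2 (Northern Lights): author_id=2 -> matches Hill
  - book 3 (Empty Rooms): author_id=NULL, no match -> dropped
  - book 4 (Quiet Streets): author_id=NULL, no match -> dropped
So 2 of 4 rows are dropped.

SQL:
SELECT a.title, b.name AS author
FROM books a
INNER JOIN authors b ON a.author_id = b.id

Result:
title           | author
----------------+-------
The Long Road   | Hill  
Northern Lights | Hill  


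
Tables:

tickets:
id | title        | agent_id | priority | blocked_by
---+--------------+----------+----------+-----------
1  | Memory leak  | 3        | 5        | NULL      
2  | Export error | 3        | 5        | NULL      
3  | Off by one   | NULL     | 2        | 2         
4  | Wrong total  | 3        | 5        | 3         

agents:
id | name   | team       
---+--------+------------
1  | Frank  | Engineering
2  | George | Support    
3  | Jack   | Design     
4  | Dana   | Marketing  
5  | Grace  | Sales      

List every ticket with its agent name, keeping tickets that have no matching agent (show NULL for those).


LEFT JOIN keeps every row from tickets (the left table); where agent_id has no match in agents, the agent columns become NULL. Walk through each ticket:
  - ticket 1 (Memory leak): agent_id=3 -> matches Jack
  - ticket 2 (Export error): agent_id=3 -> matches Jack
  - ticket 3 (Off by one): agent_id=NULL, no match -> kept with NULL
  - ticket 4 (Wrong total): agent_id=3 -> matches Jack
All 4 rows appear; 1 has NULL agent.

SQL:
SELECT a.title, b.name AS agent
FROM tickets a
LEFT JOIN agents b ON a.agent_id = b.id

Result:
title        | agent
-------------+------
Memory leak  | Jack 
Export error | Jack 
Off by one   | NULL 
Wrong total  | Jack 


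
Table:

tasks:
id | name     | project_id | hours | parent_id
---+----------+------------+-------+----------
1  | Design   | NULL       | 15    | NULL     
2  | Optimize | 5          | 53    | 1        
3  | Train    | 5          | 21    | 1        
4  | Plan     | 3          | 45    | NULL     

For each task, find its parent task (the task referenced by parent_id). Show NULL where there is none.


This is a self-join: tasks is joined to a second copy of itself, matching each row's parent_id to another row's id. Use LEFT JOIN so rows with parent_id=NULL are kept.
  - task 1 (Design): parent_id=NULL -> NULL
  - task 2 (Optimize): parent_id=1 -> Design
  - task 3 (Train): parent_id=1 -> Design
  - task 4 (Plan): parent_id=NULL -> NULL

SQL:
SELECT a.name AS item, b.name AS parent
FROM tasks a
LEFT JOIN tasks b ON a.parent_id = b.id

Result:
item     | parent
---------+-------
Design   | NULL  
Optimize | Design
Train    | Design
Plan     | NULL  


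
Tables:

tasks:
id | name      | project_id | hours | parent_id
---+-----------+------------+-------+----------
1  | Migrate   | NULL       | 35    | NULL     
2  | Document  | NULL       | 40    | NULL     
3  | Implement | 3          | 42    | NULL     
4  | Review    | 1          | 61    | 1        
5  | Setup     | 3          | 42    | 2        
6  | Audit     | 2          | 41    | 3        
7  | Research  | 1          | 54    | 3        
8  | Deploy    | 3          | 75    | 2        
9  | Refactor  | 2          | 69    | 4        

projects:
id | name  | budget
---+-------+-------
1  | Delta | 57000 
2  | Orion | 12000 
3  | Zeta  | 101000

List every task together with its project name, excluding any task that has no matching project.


INNER JOIN keeps only tasks rows whose project_id matches an id in projects. Walk through each task:
  - task 1 (Migrate): project_id=NULL, no match -> dropped
  - task 2 (Document): project_id=NULL, no match -> dropped
  - task 3 (Implement): project_id=3 -> matches Zeta
  - task 4 (Review): project_id=1 -> matches Delta
  - task 5 (Setup): project_id=3 -> matches Zeta
  - task 6 (Audit): project_id=2 -> matches Orion
  - task 7 (Research): project_id=1 -> matches Delta
  - task 8 (Deploy): project_id=3 -> matches Zeta
  - task 9 (Refactor): project_id=2 -> matches Orion
So 2 of 9 rows are dropped.

SQL:
SELECT a.name, b.name AS project
FROM tasks a
INNER JOIN projects b ON a.project_id = b.id

Result:
name      | project
----------+--------
Implement | Zeta   
Review    | Delta  
Setup     | Zeta   
Audit     | Orion  
Research  | Delta  
Deploy    | Zeta   
Refactor  | Orion  


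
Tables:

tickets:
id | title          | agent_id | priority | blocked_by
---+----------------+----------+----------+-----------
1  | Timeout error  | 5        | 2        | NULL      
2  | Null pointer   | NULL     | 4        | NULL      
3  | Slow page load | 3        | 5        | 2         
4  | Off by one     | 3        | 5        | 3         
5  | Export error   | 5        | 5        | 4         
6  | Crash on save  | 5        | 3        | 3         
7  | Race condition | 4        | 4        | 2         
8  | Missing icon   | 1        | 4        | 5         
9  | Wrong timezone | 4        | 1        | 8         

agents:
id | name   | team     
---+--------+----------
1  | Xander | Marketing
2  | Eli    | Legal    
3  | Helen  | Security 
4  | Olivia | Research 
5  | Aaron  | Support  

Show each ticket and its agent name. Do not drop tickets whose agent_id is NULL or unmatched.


LEFT JOIN keeps every row from tickets (the left table); where agent_id has no match in agents, the agent columns become NULL. Walk through each ticket:
  - ticket 1 (Timeout error): agent_id=5 -> matches Aaron
  - ticket 2 (Null pointer): agent_id=NULL, no match -> kept with NULL
  - ticket 3 (Slow page load): agent_id=3 -> matches Helen
  - ticket 4 (Off by one): agent_id=3 -> matches Helen
  - ticket 5 (Export error): agent_id=5 -> matches Aaron
  - ticket 6 (Crash on save): agent_id=5 -> matches Aaron
  - ticket 7 (Race condition): agent_id=4 -> matches Olivia
  - ticket 8 (Missing icon): agent_id=1 -> matches Xander
  - ticket 9 (Wrong timezone): agent_id=4 -> matches Olivia
All 9 rows appear; 1 has NULL agent.

SQL:
SELECT a.title, b.name AS agent
FROM tickets a
LEFT JOIN agents b ON a.agent_id = b.id

Result:
title          | agent 
---------------+-------
Timeout error  | Aaron 
Null pointer   | NULL  
Slow page load | Helen 
Off by one     | Helen 
Export error   | Aaron 
Crash on save  | Aaron 
Race condition | Olivia
Missing icon   | Xander
Wrong timezone | Olivia


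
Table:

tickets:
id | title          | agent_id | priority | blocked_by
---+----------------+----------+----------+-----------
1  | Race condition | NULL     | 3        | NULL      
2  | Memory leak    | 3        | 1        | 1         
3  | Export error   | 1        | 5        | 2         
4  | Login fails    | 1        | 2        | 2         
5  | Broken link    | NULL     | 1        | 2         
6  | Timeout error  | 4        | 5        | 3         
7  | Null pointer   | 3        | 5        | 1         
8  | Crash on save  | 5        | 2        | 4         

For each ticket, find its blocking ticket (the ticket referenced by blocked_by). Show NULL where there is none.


This is a self-join: tickets is joined to a second copy of itself, matching each row's blocked_by to another row's id. Use LEFT JOIN so rows with blocked_by=NULL are kept.
  - ticket 1 (Race condition): blocked_by=NULL -> NULL
  - ticket 2 (Memory leak): blocked_by=1 -> Race condition
  - ticket 3 (Export error): blocked_by=2 -> Memory leak
  - ticket 4 (Login fails): blocked_by=2 -> Memory leak
  - ticket 5 (Broken link): blocked_by=2 -> Memory leak
  - ticket 6 (Timeout error): blocked_by=3 -> Export error
  - ticket 7 (Null pointer): blocked_by=1 -> Race condition
  - ticket 8 (Crash on save): blocked_by=4 -> Login fails

SQL:
SELECT a.title AS item, b.title AS blocked_by
FROM tickets a
LEFT JOIN tickets b ON a.blocked_by = b.id

Result:
item           | blocked_by    
---------------+---------------
Race condition | NULL          
Memory leak    | Race condition
Export error   | Memory leak   
Login fails    | Memory leak   
Broken link    | Memory leak   
Timeout error  | Export error  
Null pointer   | Race condition
Crash on save  | Login fails   


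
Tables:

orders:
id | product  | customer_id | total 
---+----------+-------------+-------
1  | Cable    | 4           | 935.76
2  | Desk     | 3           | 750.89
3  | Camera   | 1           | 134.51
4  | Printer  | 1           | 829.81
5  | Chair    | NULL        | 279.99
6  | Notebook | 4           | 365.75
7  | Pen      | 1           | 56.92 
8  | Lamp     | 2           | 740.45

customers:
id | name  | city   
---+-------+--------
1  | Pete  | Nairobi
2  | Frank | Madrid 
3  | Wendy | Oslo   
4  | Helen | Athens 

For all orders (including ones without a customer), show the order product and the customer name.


LEFT JOIN keeps every row from orders (the left table); where customer_id has no match in customers, the customer columns become NULL. Walk through each order:
  - order 1 (Cable): customer_id=4 -> matches Helen
  - order 2 (Desk): customer_id=3 -> matches Wendy
  - order 3 (Camera): customer_id=1 -> matches Pete
  - order 4 (Printer): customer_id=1 -> matches Pete
  - order 5 (Chair): customer_id=NULL, no match -> kept with NULL
  - order 6 (Notebook): customer_id=4 -> matches Helen
  - order 7 (Pen): customer_id=1 -> matches Pete
  - order 8 (Lamp): customer_id=2 -> matches Frank
All 8 rows appear; 1 has NULL customer.

SQL:
SELECT a.product, b.name AS customer
FROM orders a
LEFT JOIN customers b ON a.customer_id = b.id

Result:
product  | customer
---------+---------
Cable    | Helen   
Desk     | Wendy   
Camera   | Pete    
Printer  | Pete    
Chair    | NULL    
Notebook | Helen   
Pen      | Pete    
Lamp     | Frank   


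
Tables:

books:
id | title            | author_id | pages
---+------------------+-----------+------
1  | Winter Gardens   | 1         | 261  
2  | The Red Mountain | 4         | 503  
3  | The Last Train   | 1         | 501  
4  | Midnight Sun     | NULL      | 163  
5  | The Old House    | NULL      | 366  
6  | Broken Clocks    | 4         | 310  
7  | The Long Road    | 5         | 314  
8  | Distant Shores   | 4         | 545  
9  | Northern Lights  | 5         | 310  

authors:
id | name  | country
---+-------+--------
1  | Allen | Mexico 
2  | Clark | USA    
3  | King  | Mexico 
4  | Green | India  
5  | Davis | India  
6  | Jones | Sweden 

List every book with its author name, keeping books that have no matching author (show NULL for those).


LEFT JOIN keeps every row from books (the left table); where author_id has no match in authors, the author columns become NULL. Walk through each book:
  - book 1 (Winter Gardens): author_id=1 -> matches Allen
  - book 2 (The Red Mountain): author_id=4 -> matches Green
  - book 3 (The Last Train): author_id=1 -> matches Allen
  - book 4 (Midnight Sun): author_id=NULL, no match -> kept with NULL
  - book 5 (The Old House): author_id=NULL, no match -> kept with NULL
  - book 6 (Broken Clocks): author_id=4 -> matches Green
  - book 7 (The Long Road): author_id=5 -> matches Davis
  - book 8 (Distant Shores): author_id=4 -> matches Green
  - book 9 (Northern Lights): author_id=5 -> matches Davis
All 9 rows appear; 2 have NULL author.

SQL:
SELECT a.title, b.name AS author
FROM books a
LEFT JOIN authors b ON a.author_id = b.id

Result:
title            | author
-----------------+-------
Winter Gardens   | Allen 
The Red Mountain | Green 
The Last Train   | Allen 
Midnight Sun     | NULL  
The Old House    | NULL  
Broken Clocks    | Green 
The Long Road    | Davis 
Distant Shores   | Green 
Northern Lights  | Davis 


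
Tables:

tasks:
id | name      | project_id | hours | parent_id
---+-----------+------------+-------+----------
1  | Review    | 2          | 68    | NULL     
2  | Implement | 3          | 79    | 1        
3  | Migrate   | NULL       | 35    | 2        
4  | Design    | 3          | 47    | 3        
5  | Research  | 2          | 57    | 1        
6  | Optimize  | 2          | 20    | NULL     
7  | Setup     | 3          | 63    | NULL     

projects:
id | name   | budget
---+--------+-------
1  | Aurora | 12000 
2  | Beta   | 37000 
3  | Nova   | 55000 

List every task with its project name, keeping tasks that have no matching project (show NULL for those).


LEFT JOIN keeps every row from tasks (the left table); where project_id has no match in projects, the project columns become NULL. Walk through each task:
  - task 1 (Review): project_id=2 -> matches Beta
  - task 2 (Implement): project_id=3 -> matches Nova
  - task 3 (Migrate): project_id=NULL, no match -> kept with NULL
  - task 4 (Design): project_id=3 -> matches Nova
  - task 5 (Research): project_id=2 -> matches Beta
  - task 6 (Optimize): project_id=2 -> matches Beta
  - task 7 (Setup): project_id=3 -> matches Nova
All 7 rows appear; 1 has NULL project.

SQL:
SELECT a.name, b.name AS project
FROM tasks a
LEFT JOIN projects b ON a.project_id = b.id

Result:
name      | project
----------+--------
Review    | Beta   
Implement | Nova   
Migrate   | NULL   
Design    | Nova   
Research  | Beta   
Optimize  | Beta   
Setup     | Nova   
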